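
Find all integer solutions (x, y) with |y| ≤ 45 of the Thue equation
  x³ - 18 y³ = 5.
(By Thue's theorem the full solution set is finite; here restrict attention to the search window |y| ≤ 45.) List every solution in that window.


The equation is x³ - 18y³ = 5. For fixed y, x³ = 18·y³ + 5, so a solution requires the RHS to be a perfect cube.
Strategy: iterate y from -45 to 45, compute RHS = 18·y³ + 5, and check whether it is a (positive or negative) perfect cube.
Check small values of y:
  y = 0: RHS = 5 is not a perfect cube.
  y = 1: RHS = 23 is not a perfect cube.
  y = -1: RHS = -13 is not a perfect cube.
  y = 2: RHS = 149 is not a perfect cube.
  y = -2: RHS = -139 is not a perfect cube.
  y = 3: RHS = 491 is not a perfect cube.
  y = -3: RHS = -481 is not a perfect cube.
Continuing the search up to |y| = 45 finds no solutions either.
No (x, y) in the scanned range satisfies the equation.

No integer solutions with |y| ≤ 45.


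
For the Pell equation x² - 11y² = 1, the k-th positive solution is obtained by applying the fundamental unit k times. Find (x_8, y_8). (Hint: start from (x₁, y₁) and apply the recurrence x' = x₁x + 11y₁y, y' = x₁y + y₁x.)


Step 1: Find the fundamental solution (x₁, y₁) of x² - 11y² = 1.
  Expand √11 as a continued fraction. a₀ = ⌊√11⌋ = 3; iterate m_{k+1} = d_k·a_k − m_k, d_{k+1} = (11 − m_{k+1}²)/d_k, a_{k+1} = ⌊(a₀ + m_{k+1})/d_{k+1}⌋ (starting m₀ = 0, d₀ = 1), with convergents p_k = a_k·p_{k-1} + p_{k-2}, q_k = a_k·q_{k-1} + q_{k-2} (p₋₁ = 1, q₋₁ = 0):
  k = 0: a₀ = 3; p₀/q₀ = 3/1; p₀² − 11·q₀² = 9 − 11 = -2.
  k = 1: m = 3, d = 2, a = ⌊(3 + 3)/2⌋ = 3; p/q = (3·3 + 1)/(3·1 + 0) = 10/3; p² − 11·q² = 100 − 99 = 1.
  The first convergent with p² − 11·q² = 1 gives the fundamental solution (x₁, y₁) = (10, 3).
Step 2: Apply the recurrence (x_{n+1}, y_{n+1}) = (x₁x_n + 11y₁y_n, x₁y_n + y₁x_n) repeatedly.
  From (x_1, y_1) = (10, 3): x_2 = 10·10 + 11·3·3 = 199; y_2 = 10·3 + 3·10 = 60.
  From (x_2, y_2) = (199, 60): x_3 = 10·199 + 11·3·60 = 3970; y_3 = 10·60 + 3·199 = 1197.
  From (x_3, y_3) = (3970, 1197): x_4 = 10·3970 + 11·3·1197 = 79201; y_4 = 10·1197 + 3·3970 = 23880.
  From (x_4, y_4) = (79201, 23880): x_5 = 10·79201 + 11·3·23880 = 1580050; y_5 = 10·23880 + 3·79201 = 476403.
  From (x_5, y_5) = (1580050, 476403): x_6 = 10·1580050 + 11·3·476403 = 31521799; y_6 = 10·476403 + 3·1580050 = 9504180.
  From (x_6, y_6) = (31521799, 9504180): x_7 = 10·31521799 + 11·3·9504180 = 628855930; y_7 = 10·9504180 + 3·31521799 = 189607197.
  From (x_7, y_7) = (628855930, 189607197): x_8 = 10·628855930 + 11·3·189607197 = 12545596801; y_8 = 10·189607197 + 3·628855930 = 3782639760.
Step 3: Verify x_8² - 11·y_8² = 157391999093261433601 - 157391999093261433600 = 1 (should be 1). ✓

(x_1, y_1) = (10, 3); (x_8, y_8) = (12545596801, 3782639760).


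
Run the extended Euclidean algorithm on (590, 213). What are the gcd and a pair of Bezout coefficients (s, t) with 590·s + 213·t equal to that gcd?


Euclidean algorithm on (590, 213) — divide until remainder is 0:
  590 = 2 · 213 + 164
  213 = 1 · 164 + 49
  164 = 3 · 49 + 17
  49 = 2 · 17 + 15
  17 = 1 · 15 + 2
  15 = 7 · 2 + 1
  2 = 2 · 1 + 0
gcd(590, 213) = 1.
Track Bezout coefficients alongside the remainders: start with r₀ = 590 = a·1 + b·0 (s = 1, t = 0) and r₁ = 213 = a·0 + b·1 (s = 0, t = 1); each new remainder r_{k+1} = r_{k-1} − q_k·r_k inherits s_{k+1} = s_{k-1} − q_k·s_k, t_{k+1} = t_{k-1} − q_k·t_k, so r_k = a·s_k + b·t_k at every step:
  q = 2: r = 164, s = 1 − 2·0 = 1, t = 0 − 2·1 = -2  (check: 590·1 + 213·(-2) = 164)
  q = 1: r = 49, s = 0 − 1·1 = -1, t = 1 − 1·(-2) = 3  (check: 590·(-1) + 213·3 = 49)
  q = 3: r = 17, s = 1 − 3·(-1) = 4, t = -2 − 3·3 = -11  (check: 590·4 + 213·(-11) = 17)
  q = 2: r = 15, s = -1 − 2·4 = -9, t = 3 − 2·(-11) = 25  (check: 590·(-9) + 213·25 = 15)
  q = 1: r = 2, s = 4 − 1·(-9) = 13, t = -11 − 1·25 = -36  (check: 590·13 + 213·(-36) = 2)
  q = 7: r = 1, s = -9 − 7·13 = -100, t = 25 − 7·(-36) = 277  (check: 590·(-100) + 213·277 = 1)
The row with r = 1 (the gcd) gives the Bezout coefficients s = -100, t = 277.
Result: 590 · (-100) + 213 · (277) = 1.

gcd(590, 213) = 1; s = -100, t = 277 (check: 590·(-100) + 213·277 = 1).


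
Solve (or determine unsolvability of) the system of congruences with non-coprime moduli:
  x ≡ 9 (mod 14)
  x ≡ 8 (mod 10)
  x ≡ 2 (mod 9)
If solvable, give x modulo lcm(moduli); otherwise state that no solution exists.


Moduli 14, 10, 9 are not pairwise coprime, so CRT works modulo lcm(m_i) when all pairwise compatibility conditions hold.
Pairwise compatibility: gcd(m_i, m_j) must divide a_i - a_j for every pair.
Merge one congruence at a time:
  Start: x ≡ 9 (mod 14).
  Combine with x ≡ 8 (mod 10): gcd(14, 10) = 2, and 8 - 9 = -1 is NOT divisible by 2.
    ⇒ system is inconsistent (no integer solution).

No solution (the system is inconsistent).


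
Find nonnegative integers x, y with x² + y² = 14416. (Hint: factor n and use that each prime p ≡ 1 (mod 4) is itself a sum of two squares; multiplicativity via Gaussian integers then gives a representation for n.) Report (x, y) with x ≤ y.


Step 1: Factor n = 14416 = 2^4 · 17 · 53.
Step 2: Check the mod-4 condition on each prime factor: 2 = 2 (special); 17 ≡ 1 (mod 4), exponent 1; 53 ≡ 1 (mod 4), exponent 1.
All primes ≡ 3 (mod 4) appear to even exponent (or don't appear), so by the two-squares theorem n IS expressible as a sum of two squares.
Step 3: Build a representation. Group n = k² · m with k = 4 and m = 17 · 53 = 901 (a product of primes ≡ 1 (mod 4)); a representation of m scales to one of n via (k·x)² + (k·y)² = k²(x² + y²). Each prime p ≡ 1 (mod 4) is itself a sum of two squares; find a² by testing p − a² for a perfect square:
  17: 17 − 1² = 16 = 4² ⇒ 17 = 1² + 4².
  53: 53 − 1² = 52, 53 − 2² = 49 = 7² ⇒ 53 = 2² + 7².
  Combine using the Brahmagupta–Fibonacci identity (a² + b²)(c² + d²) = (ac − bd)² + (ad + bc)² = (ac + bd)² + (ad − bc)²:
  17 · 53 = 901: from (1² + 4²)(2² + 7²), take (1·2 − 4·7, 1·7 + 4·2) = (2 − 28, 7 + 8) = (-26, 15); dropping signs (only squares matter) gives (26, 15); check 26² + 15² = 676 + 225 = 901 ✓.
  Scale by k = 4: (4·26, 4·15) = (104, 60).
Step 4: Order so x ≤ y and verify: 60² + 104² = 3600 + 10816 = 14416 = n. ✓

n = 14416 = 60² + 104² (one valid representation with x ≤ y).


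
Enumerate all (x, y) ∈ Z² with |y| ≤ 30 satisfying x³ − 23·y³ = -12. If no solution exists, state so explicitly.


The equation is x³ - 23y³ = -12. For fixed y, x³ = 23·y³ − 12, so a solution requires the RHS to be a perfect cube.
Strategy: iterate y from -30 to 30, compute RHS = 23·y³ − 12, and check whether it is a (positive or negative) perfect cube.
Check small values of y:
  y = 0: RHS = -12 is not a perfect cube.
  y = 1: RHS = 11 is not a perfect cube.
  y = -1: RHS = -35 is not a perfect cube.
  y = 2: RHS = 172 is not a perfect cube.
  y = -2: RHS = -196 is not a perfect cube.
  y = 3: RHS = 609 is not a perfect cube.
  y = -3: RHS = -633 is not a perfect cube.
Continuing the search up to |y| = 30 finds no solutions either.
No (x, y) in the scanned range satisfies the equation.

No integer solutions with |y| ≤ 30.


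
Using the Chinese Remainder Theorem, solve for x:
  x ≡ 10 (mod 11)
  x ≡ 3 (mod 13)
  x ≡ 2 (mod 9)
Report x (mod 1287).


Moduli 11, 13, 9 are pairwise coprime; by CRT there is a unique solution modulo M = 11 · 13 · 9 = 1287.
Solve pairwise, accumulating the modulus:
  Start with x ≡ 10 (mod 11).
  Combine with x ≡ 3 (mod 13): since gcd(11, 13) = 1, we get a unique residue mod 143.
    Write x = 10 + 11·t and substitute into x ≡ 3 (mod 13): 11·t ≡ 3 − 10 = -7 (mod 13).
    Reduce coefficients mod 13: 11·t ≡ 6 (mod 13).
    The inverse of 11 mod 13 is 6 (since 11·6 = 66 = 5·13 + 1), so t ≡ 6·6 = 36 ≡ 10 (mod 13).
    Then x = 10 + 11·10 = 120, valid modulo lcm(11, 13) = 143: x ≡ 120 (mod 143).
  Combine with x ≡ 2 (mod 9): since gcd(143, 9) = 1, we get a unique residue mod 1287.
    Write x = 120 + 143·t and substitute into x ≡ 2 (mod 9): 143·t ≡ 2 − 120 = -118 (mod 9).
    Reduce coefficients mod 9: 8·t ≡ 8 (mod 9).
    The inverse of 8 mod 9 is 8 (since 8·8 = 64 = 7·9 + 1), so t ≡ 8·8 = 64 ≡ 1 (mod 9).
    Then x = 120 + 143·1 = 263, valid modulo lcm(143, 9) = 1287: x ≡ 263 (mod 1287).
Verify: 263 mod 11 = 10 ✓, 263 mod 13 = 3 ✓, 263 mod 9 = 2 ✓.

x ≡ 263 (mod 1287).


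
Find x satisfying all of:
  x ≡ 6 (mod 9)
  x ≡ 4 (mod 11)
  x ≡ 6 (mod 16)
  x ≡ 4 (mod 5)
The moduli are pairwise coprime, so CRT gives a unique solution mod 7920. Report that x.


Product of moduli M = 9 · 11 · 16 · 5 = 7920.
Merge one congruence at a time:
  Start: x ≡ 6 (mod 9).
  Combine with x ≡ 4 (mod 11); new modulus lcm = 99.
    Write x = 6 + 9·t and substitute into x ≡ 4 (mod 11): 9·t ≡ 4 − 6 = -2 (mod 11).
    Reduce coefficients mod 11: 9·t ≡ 9 (mod 11).
    The inverse of 9 mod 11 is 5 (since 9·5 = 45 = 4·11 + 1), so t ≡ 5·9 = 45 ≡ 1 (mod 11).
    Then x = 6 + 9·1 = 15, valid modulo lcm(9, 11) = 99: x ≡ 15 (mod 99).
  Combine with x ≡ 6 (mod 16); new modulus lcm = 1584.
    Write x = 15 + 99·t and substitute into x ≡ 6 (mod 16): 99·t ≡ 6 − 15 = -9 (mod 16).
    Reduce coefficients mod 16: 3·t ≡ 7 (mod 16).
    The inverse of 3 mod 16 is 11 (since 3·11 = 33 = 2·16 + 1), so t ≡ 11·7 = 77 ≡ 13 (mod 16).
    Then x = 15 + 99·13 = 1302, valid modulo lcm(99, 16) = 1584: x ≡ 1302 (mod 1584).
  Combine with x ≡ 4 (mod 5); new modulus lcm = 7920.
    Write x = 1302 + 1584·t and substitute into x ≡ 4 (mod 5): 1584·t ≡ 4 − 1302 = -1298 (mod 5).
    Reduce coefficients mod 5: 4·t ≡ 2 (mod 5).
    The inverse of 4 mod 5 is 4 (since 4·4 = 16 = 3·5 + 1), so t ≡ 4·2 = 8 ≡ 3 (mod 5).
    Then x = 1302 + 1584·3 = 6054, valid modulo lcm(1584, 5) = 7920: x ≡ 6054 (mod 7920).
Verify against each original: 6054 mod 9 = 6, 6054 mod 11 = 4, 6054 mod 16 = 6, 6054 mod 5 = 4.

x ≡ 6054 (mod 7920).


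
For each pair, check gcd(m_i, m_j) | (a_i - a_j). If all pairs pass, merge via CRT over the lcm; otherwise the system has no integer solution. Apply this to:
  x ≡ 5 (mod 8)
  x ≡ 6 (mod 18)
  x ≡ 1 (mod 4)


Moduli 8, 18, 4 are not pairwise coprime, so CRT works modulo lcm(m_i) when all pairwise compatibility conditions hold.
Pairwise compatibility: gcd(m_i, m_j) must divide a_i - a_j for every pair.
Merge one congruence at a time:
  Start: x ≡ 5 (mod 8).
  Combine with x ≡ 6 (mod 18): gcd(8, 18) = 2, and 6 - 5 = 1 is NOT divisible by 2.
    ⇒ system is inconsistent (no integer solution).

No solution (the system is inconsistent).


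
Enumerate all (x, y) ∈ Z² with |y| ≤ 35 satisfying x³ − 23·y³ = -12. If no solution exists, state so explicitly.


The equation is x³ - 23y³ = -12. For fixed y, x³ = 23·y³ − 12, so a solution requires the RHS to be a perfect cube.
Strategy: iterate y from -35 to 35, compute RHS = 23·y³ − 12, and check whether it is a (positive or negative) perfect cube.
Check small values of y:
  y = 0: RHS = -12 is not a perfect cube.
  y = 1: RHS = 11 is not a perfect cube.
  y = -1: RHS = -35 is not a perfect cube.
  y = 2: RHS = 172 is not a perfect cube.
  y = -2: RHS = -196 is not a perfect cube.
  y = 3: RHS = 609 is not a perfect cube.
  y = -3: RHS = -633 is not a perfect cube.
Continuing the search up to |y| = 35 finds no solutions either.
No (x, y) in the scanned range satisfies the equation.

No integer solutions with |y| ≤ 35.


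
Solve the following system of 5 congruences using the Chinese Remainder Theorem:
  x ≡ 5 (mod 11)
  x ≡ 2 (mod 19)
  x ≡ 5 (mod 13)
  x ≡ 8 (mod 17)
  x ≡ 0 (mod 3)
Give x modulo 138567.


Product of moduli M = 11 · 19 · 13 · 17 · 3 = 138567.
Merge one congruence at a time:
  Start: x ≡ 5 (mod 11).
  Combine with x ≡ 2 (mod 19); new modulus lcm = 209.
    Write x = 5 + 11·t and substitute into x ≡ 2 (mod 19): 11·t ≡ 2 − 5 = -3 (mod 19).
    Reduce coefficients mod 19: 11·t ≡ 16 (mod 19).
    The inverse of 11 mod 19 is 7 (since 11·7 = 77 = 4·19 + 1), so t ≡ 7·16 = 112 ≡ 17 (mod 19).
    Then x = 5 + 11·17 = 192, valid modulo lcm(11, 19) = 209: x ≡ 192 (mod 209).
  Combine with x ≡ 5 (mod 13); new modulus lcm = 2717.
    Write x = 192 + 209·t and substitute into x ≡ 5 (mod 13): 209·t ≡ 5 − 192 = -187 (mod 13).
    Reduce coefficients mod 13: 1·t ≡ 8 (mod 13).
    So t ≡ 8 (mod 13).
    Then x = 192 + 209·8 = 1864, valid modulo lcm(209, 13) = 2717: x ≡ 1864 (mod 2717).
  Combine with x ≡ 8 (mod 17); new modulus lcm = 46189.
    Write x = 1864 + 2717·t and substitute into x ≡ 8 (mod 17): 2717·t ≡ 8 − 1864 = -1856 (mod 17).
    Reduce coefficients mod 17: 14·t ≡ 14 (mod 17).
    The inverse of 14 mod 17 is 11 (since 14·11 = 154 = 9·17 + 1), so t ≡ 11·14 = 154 ≡ 1 (mod 17).
    Then x = 1864 + 2717·1 = 4581, valid modulo lcm(2717, 17) = 46189: x ≡ 4581 (mod 46189).
  Combine with x ≡ 0 (mod 3); new modulus lcm = 138567.
    Write x = 4581 + 46189·t and substitute into x ≡ 0 (mod 3): 46189·t ≡ 0 − 4581 = -4581 (mod 3).
    Reduce coefficients mod 3: 1·t ≡ 0 (mod 3).
    So t ≡ 0 (mod 3).
    Then x = 4581 + 46189·0 = 4581, valid modulo lcm(46189, 3) = 138567: x ≡ 4581 (mod 138567).
Verify against each original: 4581 mod 11 = 5, 4581 mod 19 = 2, 4581 mod 13 = 5, 4581 mod 17 = 8, 4581 mod 3 = 0.

x ≡ 4581 (mod 138567).


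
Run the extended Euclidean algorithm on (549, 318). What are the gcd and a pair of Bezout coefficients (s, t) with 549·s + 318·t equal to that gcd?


Euclidean algorithm on (549, 318) — divide until remainder is 0:
  549 = 1 · 318 + 231
  318 = 1 · 231 + 87
  231 = 2 · 87 + 57
  87 = 1 · 57 + 30
  57 = 1 · 30 + 27
  30 = 1 · 27 + 3
  27 = 9 · 3 + 0
gcd(549, 318) = 3.
Track Bezout coefficients alongside the remainders: start with r₀ = 549 = a·1 + b·0 (s = 1, t = 0) and r₁ = 318 = a·0 + b·1 (s = 0, t = 1); each new remainder r_{k+1} = r_{k-1} − q_k·r_k inherits s_{k+1} = s_{k-1} − q_k·s_k, t_{k+1} = t_{k-1} − q_k·t_k, so r_k = a·s_k + b·t_k at every step:
  q = 1: r = 231, s = 1 − 1·0 = 1, t = 0 − 1·1 = -1  (check: 549·1 + 318·(-1) = 231)
  q = 1: r = 87, s = 0 − 1·1 = -1, t = 1 − 1·(-1) = 2  (check: 549·(-1) + 318·2 = 87)
  q = 2: r = 57, s = 1 − 2·(-1) = 3, t = -1 − 2·2 = -5  (check: 549·3 + 318·(-5) = 57)
  q = 1: r = 30, s = -1 − 1·3 = -4, t = 2 − 1·(-5) = 7  (check: 549·(-4) + 318·7 = 30)
  q = 1: r = 27, s = 3 − 1·(-4) = 7, t = -5 − 1·7 = -12  (check: 549·7 + 318·(-12) = 27)
  q = 1: r = 3, s = -4 − 1·7 = -11, t = 7 − 1·(-12) = 19  (check: 549·(-11) + 318·19 = 3)
The row with r = 3 (the gcd) gives the Bezout coefficients s = -11, t = 19.
Result: 549 · (-11) + 318 · (19) = 3.

gcd(549, 318) = 3; s = -11, t = 19 (check: 549·(-11) + 318·19 = 3).


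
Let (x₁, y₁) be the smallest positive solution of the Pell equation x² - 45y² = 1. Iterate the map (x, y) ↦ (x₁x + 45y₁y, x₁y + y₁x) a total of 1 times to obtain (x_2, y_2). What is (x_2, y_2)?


Step 1: Find the fundamental solution (x₁, y₁) of x² - 45y² = 1.
  Expand √45 as a continued fraction. a₀ = ⌊√45⌋ = 6; iterate m_{k+1} = d_k·a_k − m_k, d_{k+1} = (45 − m_{k+1}²)/d_k, a_{k+1} = ⌊(a₀ + m_{k+1})/d_{k+1}⌋ (starting m₀ = 0, d₀ = 1), with convergents p_k = a_k·p_{k-1} + p_{k-2}, q_k = a_k·q_{k-1} + q_{k-2} (p₋₁ = 1, q₋₁ = 0):
  k = 0: a₀ = 6; p₀/q₀ = 6/1; p₀² − 45·q₀² = 36 − 45 = -9.
  k = 1: m = 6, d = 9, a = ⌊(6 + 6)/9⌋ = 1; p/q = (1·6 + 1)/(1·1 + 0) = 7/1; p² − 45·q² = 49 − 45 = 4.
  k = 2: m = 3, d = 4, a = ⌊(6 + 3)/4⌋ = 2; p/q = (2·7 + 6)/(2·1 + 1) = 20/3; p² − 45·q² = 400 − 405 = -5.
  k = 3: m = 5, d = 5, a = ⌊(6 + 5)/5⌋ = 2; p/q = (2·20 + 7)/(2·3 + 1) = 47/7; p² − 45·q² = 2209 − 2205 = 4.
  k = 4: m = 5, d = 4, a = ⌊(6 + 5)/4⌋ = 2; p/q = (2·47 + 20)/(2·7 + 3) = 114/17; p² − 45·q² = 12996 − 13005 = -9.
  k = 5: m = 3, d = 9, a = ⌊(6 + 3)/9⌋ = 1; p/q = (1·114 + 47)/(1·17 + 7) = 161/24; p² − 45·q² = 25921 − 25920 = 1.
  The first convergent with p² − 45·q² = 1 gives the fundamental solution (x₁, y₁) = (161, 24).
Step 2: Apply the recurrence (x_{n+1}, y_{n+1}) = (x₁x_n + 45y₁y_n, x₁y_n + y₁x_n) repeatedly.
  From (x_1, y_1) = (161, 24): x_2 = 161·161 + 45·24·24 = 51841; y_2 = 161·24 + 24·161 = 7728.
Step 3: Verify x_2² - 45·y_2² = 2687489281 - 2687489280 = 1 (should be 1). ✓

(x_1, y_1) = (161, 24); (x_2, y_2) = (51841, 7728).


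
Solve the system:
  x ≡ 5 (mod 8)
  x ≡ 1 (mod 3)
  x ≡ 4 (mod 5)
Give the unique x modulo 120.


Moduli 8, 3, 5 are pairwise coprime; by CRT there is a unique solution modulo M = 8 · 3 · 5 = 120.
Solve pairwise, accumulating the modulus:
  Start with x ≡ 5 (mod 8).
  Combine with x ≡ 1 (mod 3): since gcd(8, 3) = 1, we get a unique residue mod 24.
    Write x = 5 + 8·t and substitute into x ≡ 1 (mod 3): 8·t ≡ 1 − 5 = -4 (mod 3).
    Reduce coefficients mod 3: 2·t ≡ 2 (mod 3).
    The inverse of 2 mod 3 is 2 (since 2·2 = 4 = 1·3 + 1), so t ≡ 2·2 = 4 ≡ 1 (mod 3).
    Then x = 5 + 8·1 = 13, valid modulo lcm(8, 3) = 24: x ≡ 13 (mod 24).
  Combine with x ≡ 4 (mod 5): since gcd(24, 5) = 1, we get a unique residue mod 120.
    Write x = 13 + 24·t and substitute into x ≡ 4 (mod 5): 24·t ≡ 4 − 13 = -9 (mod 5).
    Reduce coefficients mod 5: 4·t ≡ 1 (mod 5).
    The inverse of 4 mod 5 is 4 (since 4·4 = 16 = 3·5 + 1), so t ≡ 4·1 = 4 ≡ 4 (mod 5).
    Then x = 13 + 24·4 = 109, valid modulo lcm(24, 5) = 120: x ≡ 109 (mod 120).
Verify: 109 mod 8 = 5 ✓, 109 mod 3 = 1 ✓, 109 mod 5 = 4 ✓.

x ≡ 109 (mod 120).


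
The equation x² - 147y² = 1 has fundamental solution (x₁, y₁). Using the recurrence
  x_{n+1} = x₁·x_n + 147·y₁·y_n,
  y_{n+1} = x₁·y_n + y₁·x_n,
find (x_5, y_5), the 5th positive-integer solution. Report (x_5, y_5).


Step 1: Find the fundamental solution (x₁, y₁) of x² - 147y² = 1.
  Expand √147 as a continued fraction. a₀ = ⌊√147⌋ = 12; iterate m_{k+1} = d_k·a_k − m_k, d_{k+1} = (147 − m_{k+1}²)/d_k, a_{k+1} = ⌊(a₀ + m_{k+1})/d_{k+1}⌋ (starting m₀ = 0, d₀ = 1), with convergents p_k = a_k·p_{k-1} + p_{k-2}, q_k = a_k·q_{k-1} + q_{k-2} (p₋₁ = 1, q₋₁ = 0):
  k = 0: a₀ = 12; p₀/q₀ = 12/1; p₀² − 147·q₀² = 144 − 147 = -3.
  k = 1: m = 12, d = 3, a = ⌊(12 + 12)/3⌋ = 8; p/q = (8·12 + 1)/(8·1 + 0) = 97/8; p² − 147·q² = 9409 − 9408 = 1.
  The first convergent with p² − 147·q² = 1 gives the fundamental solution (x₁, y₁) = (97, 8).
Step 2: Apply the recurrence (x_{n+1}, y_{n+1}) = (x₁x_n + 147y₁y_n, x₁y_n + y₁x_n) repeatedly.
  From (x_1, y_1) = (97, 8): x_2 = 97·97 + 147·8·8 = 18817; y_2 = 97·8 + 8·97 = 1552.
  From (x_2, y_2) = (18817, 1552): x_3 = 97·18817 + 147·8·1552 = 3650401; y_3 = 97·1552 + 8·18817 = 301080.
  From (x_3, y_3) = (3650401, 301080): x_4 = 97·3650401 + 147·8·301080 = 708158977; y_4 = 97·301080 + 8·3650401 = 58407968.
  From (x_4, y_4) = (708158977, 58407968): x_5 = 97·708158977 + 147·8·58407968 = 137379191137; y_5 = 97·58407968 + 8·708158977 = 11330844712.
Step 3: Verify x_5² - 147·y_5² = 18873042157456379352769 - 18873042157456379352768 = 1 (should be 1). ✓

(x_1, y_1) = (97, 8); (x_5, y_5) = (137379191137, 11330844712).


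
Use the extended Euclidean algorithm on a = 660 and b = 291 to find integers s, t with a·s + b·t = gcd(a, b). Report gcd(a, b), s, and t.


Euclidean algorithm on (660, 291) — divide until remainder is 0:
  660 = 2 · 291 + 78
  291 = 3 · 78 + 57
  78 = 1 · 57 + 21
  57 = 2 · 21 + 15
  21 = 1 · 15 + 6
  15 = 2 · 6 + 3
  6 = 2 · 3 + 0
gcd(660, 291) = 3.
Track Bezout coefficients alongside the remainders: start with r₀ = 660 = a·1 + b·0 (s = 1, t = 0) and r₁ = 291 = a·0 + b·1 (s = 0, t = 1); each new remainder r_{k+1} = r_{k-1} − q_k·r_k inherits s_{k+1} = s_{k-1} − q_k·s_k, t_{k+1} = t_{k-1} − q_k·t_k, so r_k = a·s_k + b·t_k at every step:
  q = 2: r = 78, s = 1 − 2·0 = 1, t = 0 − 2·1 = -2  (check: 660·1 + 291·(-2) = 78)
  q = 3: r = 57, s = 0 − 3·1 = -3, t = 1 − 3·(-2) = 7  (check: 660·(-3) + 291·7 = 57)
  q = 1: r = 21, s = 1 − 1·(-3) = 4, t = -2 − 1·7 = -9  (check: 660·4 + 291·(-9) = 21)
  q = 2: r = 15, s = -3 − 2·4 = -11, t = 7 − 2·(-9) = 25  (check: 660·(-11) + 291·25 = 15)
  q = 1: r = 6, s = 4 − 1·(-11) = 15, t = -9 − 1·25 = -34  (check: 660·15 + 291·(-34) = 6)
  q = 2: r = 3, s = -11 − 2·15 = -41, t = 25 − 2·(-34) = 93  (check: 660·(-41) + 291·93 = 3)
The row with r = 3 (the gcd) gives the Bezout coefficients s = -41, t = 93.
Result: 660 · (-41) + 291 · (93) = 3.

gcd(660, 291) = 3; s = -41, t = 93 (check: 660·(-41) + 291·93 = 3).


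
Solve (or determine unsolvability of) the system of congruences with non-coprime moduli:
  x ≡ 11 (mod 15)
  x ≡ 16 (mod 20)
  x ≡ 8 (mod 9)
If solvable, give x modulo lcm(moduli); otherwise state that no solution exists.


Moduli 15, 20, 9 are not pairwise coprime, so CRT works modulo lcm(m_i) when all pairwise compatibility conditions hold.
Pairwise compatibility: gcd(m_i, m_j) must divide a_i - a_j for every pair.
Merge one congruence at a time:
  Start: x ≡ 11 (mod 15).
  Combine with x ≡ 16 (mod 20): gcd(15, 20) = 5; 16 - 11 = 5, which IS divisible by 5, so compatible.
    Write x = 11 + 15·t and substitute into x ≡ 16 (mod 20): 15·t ≡ 16 − 11 = 5 (mod 20).
    Divide the congruence (and modulus) by g = 5: 3·t ≡ 1 (mod 4).
    The inverse of 3 mod 4 is 3 (since 3·3 = 9 = 2·4 + 1), so t ≡ 3·1 = 3 ≡ 3 (mod 4).
    Then x = 11 + 15·3 = 56, valid modulo lcm(15, 20) = 60: x ≡ 56 (mod 60).
  Combine with x ≡ 8 (mod 9): gcd(60, 9) = 3; 8 - 56 = -48, which IS divisible by 3, so compatible.
    Write x = 56 + 60·t and substitute into x ≡ 8 (mod 9): 60·t ≡ 8 − 56 = -48 (mod 9).
    Divide the congruence (and modulus) by g = 3: 20·t ≡ -16 (mod 3).
    Reduce coefficients mod 3: 2·t ≡ 2 (mod 3).
    The inverse of 2 mod 3 is 2 (since 2·2 = 4 = 1·3 + 1), so t ≡ 2·2 = 4 ≡ 1 (mod 3).
    Then x = 56 + 60·1 = 116, valid modulo lcm(60, 9) = 180: x ≡ 116 (mod 180).
Verify: 116 mod 15 = 11, 116 mod 20 = 16, 116 mod 9 = 8.

x ≡ 116 (mod 180).


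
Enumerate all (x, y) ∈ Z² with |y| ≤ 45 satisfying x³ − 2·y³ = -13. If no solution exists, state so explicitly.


The equation is x³ - 2y³ = -13. For fixed y, x³ = 2·y³ − 13, so a solution requires the RHS to be a perfect cube.
Strategy: iterate y from -45 to 45, compute RHS = 2·y³ − 13, and check whether it is a (positive or negative) perfect cube.
Check small values of y:
  y = 0: RHS = -13 is not a perfect cube.
  y = 1: RHS = -11 is not a perfect cube.
  y = -1: RHS = -15 is not a perfect cube.
  y = 2: RHS = 3 is not a perfect cube.
  y = -2: RHS = -29 is not a perfect cube.
  y = 3: RHS = 41 is not a perfect cube.
  y = -3: RHS = -67 is not a perfect cube.
Continuing the search up to |y| = 45 finds no solutions either.
No (x, y) in the scanned range satisfies the equation.

No integer solutions with |y| ≤ 45.


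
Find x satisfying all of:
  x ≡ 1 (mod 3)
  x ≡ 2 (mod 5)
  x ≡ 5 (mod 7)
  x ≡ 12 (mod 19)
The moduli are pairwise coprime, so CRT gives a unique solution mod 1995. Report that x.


Product of moduli M = 3 · 5 · 7 · 19 = 1995.
Merge one congruence at a time:
  Start: x ≡ 1 (mod 3).
  Combine with x ≡ 2 (mod 5); new modulus lcm = 15.
    Write x = 1 + 3·t and substitute into x ≡ 2 (mod 5): 3·t ≡ 2 − 1 = 1 (mod 5).
    The inverse of 3 mod 5 is 2 (since 3·2 = 6 = 1·5 + 1), so t ≡ 2·1 = 2 ≡ 2 (mod 5).
    Then x = 1 + 3·2 = 7, valid modulo lcm(3, 5) = 15: x ≡ 7 (mod 15).
  Combine with x ≡ 5 (mod 7); new modulus lcm = 105.
    Write x = 7 + 15·t and substitute into x ≡ 5 (mod 7): 15·t ≡ 5 − 7 = -2 (mod 7).
    Reduce coefficients mod 7: 1·t ≡ 5 (mod 7).
    So t ≡ 5 (mod 7).
    Then x = 7 + 15·5 = 82, valid modulo lcm(15, 7) = 105: x ≡ 82 (mod 105).
  Combine with x ≡ 12 (mod 19); new modulus lcm = 1995.
    Write x = 82 + 105·t and substitute into x ≡ 12 (mod 19): 105·t ≡ 12 − 82 = -70 (mod 19).
    Reduce coefficients mod 19: 10·t ≡ 6 (mod 19).
    The inverse of 10 mod 19 is 2 (since 10·2 = 20 = 1·19 + 1), so t ≡ 2·6 = 12 ≡ 12 (mod 19).
    Then x = 82 + 105·12 = 1342, valid modulo lcm(105, 19) = 1995: x ≡ 1342 (mod 1995).
Verify against each original: 1342 mod 3 = 1, 1342 mod 5 = 2, 1342 mod 7 = 5, 1342 mod 19 = 12.

x ≡ 1342 (mod 1995).


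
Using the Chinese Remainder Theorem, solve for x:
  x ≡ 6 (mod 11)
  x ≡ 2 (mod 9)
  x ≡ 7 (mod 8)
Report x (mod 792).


Moduli 11, 9, 8 are pairwise coprime; by CRT there is a unique solution modulo M = 11 · 9 · 8 = 792.
Solve pairwise, accumulating the modulus:
  Start with x ≡ 6 (mod 11).
  Combine with x ≡ 2 (mod 9): since gcd(11, 9) = 1, we get a unique residue mod 99.
    Write x = 6 + 11·t and substitute into x ≡ 2 (mod 9): 11·t ≡ 2 − 6 = -4 (mod 9).
    Reduce coefficients mod 9: 2·t ≡ 5 (mod 9).
    The inverse of 2 mod 9 is 5 (since 2·5 = 10 = 1·9 + 1), so t ≡ 5·5 = 25 ≡ 7 (mod 9).
    Then x = 6 + 11·7 = 83, valid modulo lcm(11, 9) = 99: x ≡ 83 (mod 99).
  Combine with x ≡ 7 (mod 8): since gcd(99, 8) = 1, we get a unique residue mod 792.
    Write x = 83 + 99·t and substitute into x ≡ 7 (mod 8): 99·t ≡ 7 − 83 = -76 (mod 8).
    Reduce coefficients mod 8: 3·t ≡ 4 (mod 8).
    The inverse of 3 mod 8 is 3 (since 3·3 = 9 = 1·8 + 1), so t ≡ 3·4 = 12 ≡ 4 (mod 8).
    Then x = 83 + 99·4 = 479, valid modulo lcm(99, 8) = 792: x ≡ 479 (mod 792).
Verify: 479 mod 11 = 6 ✓, 479 mod 9 = 2 ✓, 479 mod 8 = 7 ✓.

x ≡ 479 (mod 792).


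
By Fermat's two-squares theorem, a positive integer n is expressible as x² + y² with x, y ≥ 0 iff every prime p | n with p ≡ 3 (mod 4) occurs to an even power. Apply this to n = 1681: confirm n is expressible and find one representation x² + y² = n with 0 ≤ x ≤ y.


Step 1: Factor n = 1681 = 41^2.
Step 2: Check the mod-4 condition on each prime factor: 41 ≡ 1 (mod 4), exponent 2.
All primes ≡ 3 (mod 4) appear to even exponent (or don't appear), so by the two-squares theorem n IS expressible as a sum of two squares.
Step 3: Build a representation. Here n = 41 · 41 is a product of primes ≡ 1 (mod 4). Each prime p ≡ 1 (mod 4) is itself a sum of two squares; find a² by testing p − a² for a perfect square:
  41: 41 − 1² = 40, 41 − 2² = 37, 41 − 3² = 32, 41 − 4² = 25 = 5² ⇒ 41 = 4² + 5².
  Combine using the Brahmagupta–Fibonacci identity (a² + b²)(c² + d²) = (ac − bd)² + (ad + bc)² = (ac + bd)² + (ad − bc)²:
  41 · 41 = 1681: from (4² + 5²)(4² + 5²), take (4·4 − 5·5, 4·5 + 5·4) = (16 − 25, 20 + 20) = (-9, 40); dropping signs (only squares matter) gives (9, 40); check 9² + 40² = 81 + 1600 = 1681 ✓.
Step 4: Order so x ≤ y and verify: 9² + 40² = 81 + 1600 = 1681 = n. ✓

n = 1681 = 9² + 40² (one valid representation with x ≤ y).


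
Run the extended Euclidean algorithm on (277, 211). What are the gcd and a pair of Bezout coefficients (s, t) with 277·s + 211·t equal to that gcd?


Euclidean algorithm on (277, 211) — divide until remainder is 0:
  277 = 1 · 211 + 66
  211 = 3 · 66 + 13
  66 = 5 · 13 + 1
  13 = 13 · 1 + 0
gcd(277, 211) = 1.
Track Bezout coefficients alongside the remainders: start with r₀ = 277 = a·1 + b·0 (s = 1, t = 0) and r₁ = 211 = a·0 + b·1 (s = 0, t = 1); each new remainder r_{k+1} = r_{k-1} − q_k·r_k inherits s_{k+1} = s_{k-1} − q_k·s_k, t_{k+1} = t_{k-1} − q_k·t_k, so r_k = a·s_k + b·t_k at every step:
  q = 1: r = 66, s = 1 − 1·0 = 1, t = 0 − 1·1 = -1  (check: 277·1 + 211·(-1) = 66)
  q = 3: r = 13, s = 0 − 3·1 = -3, t = 1 − 3·(-1) = 4  (check: 277·(-3) + 211·4 = 13)
  q = 5: r = 1, s = 1 − 5·(-3) = 16, t = -1 − 5·4 = -21  (check: 277·16 + 211·(-21) = 1)
The row with r = 1 (the gcd) gives the Bezout coefficients s = 16, t = -21.
Result: 277 · (16) + 211 · (-21) = 1.

gcd(277, 211) = 1; s = 16, t = -21 (check: 277·16 + 211·(-21) = 1).


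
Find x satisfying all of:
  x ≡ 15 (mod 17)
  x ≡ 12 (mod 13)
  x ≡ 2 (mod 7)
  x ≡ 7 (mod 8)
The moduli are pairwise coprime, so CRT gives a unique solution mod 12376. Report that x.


Product of moduli M = 17 · 13 · 7 · 8 = 12376.
Merge one congruence at a time:
  Start: x ≡ 15 (mod 17).
  Combine with x ≡ 12 (mod 13); new modulus lcm = 221.
    Write x = 15 + 17·t and substitute into x ≡ 12 (mod 13): 17·t ≡ 12 − 15 = -3 (mod 13).
    Reduce coefficients mod 13: 4·t ≡ 10 (mod 13).
    The inverse of 4 mod 13 is 10 (since 4·10 = 40 = 3·13 + 1), so t ≡ 10·10 = 100 ≡ 9 (mod 13).
    Then x = 15 + 17·9 = 168, valid modulo lcm(17, 13) = 221: x ≡ 168 (mod 221).
  Combine with x ≡ 2 (mod 7); new modulus lcm = 1547.
    Write x = 168 + 221·t and substitute into x ≡ 2 (mod 7): 221·t ≡ 2 − 168 = -166 (mod 7).
    Reduce coefficients mod 7: 4·t ≡ 2 (mod 7).
    The inverse of 4 mod 7 is 2 (since 4·2 = 8 = 1·7 + 1), so t ≡ 2·2 = 4 ≡ 4 (mod 7).
    Then x = 168 + 221·4 = 1052, valid modulo lcm(221, 7) = 1547: x ≡ 1052 (mod 1547).
  Combine with x ≡ 7 (mod 8); new modulus lcm = 12376.
    Write x = 1052 + 1547·t and substitute into x ≡ 7 (mod 8): 1547·t ≡ 7 − 1052 = -1045 (mod 8).
    Reduce coefficients mod 8: 3·t ≡ 3 (mod 8).
    The inverse of 3 mod 8 is 3 (since 3·3 = 9 = 1·8 + 1), so t ≡ 3·3 = 9 ≡ 1 (mod 8).
    Then x = 1052 + 1547·1 = 2599, valid modulo lcm(1547, 8) = 12376: x ≡ 2599 (mod 12376).
Verify against each original: 2599 mod 17 = 15, 2599 mod 13 = 12, 2599 mod 7 = 2, 2599 mod 8 = 7.

x ≡ 2599 (mod 12376).


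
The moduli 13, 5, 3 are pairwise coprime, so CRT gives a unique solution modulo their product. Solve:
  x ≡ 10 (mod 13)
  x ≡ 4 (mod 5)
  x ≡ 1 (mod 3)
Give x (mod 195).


Moduli 13, 5, 3 are pairwise coprime; by CRT there is a unique solution modulo M = 13 · 5 · 3 = 195.
Solve pairwise, accumulating the modulus:
  Start with x ≡ 10 (mod 13).
  Combine with x ≡ 4 (mod 5): since gcd(13, 5) = 1, we get a unique residue mod 65.
    Write x = 10 + 13·t and substitute into x ≡ 4 (mod 5): 13·t ≡ 4 − 10 = -6 (mod 5).
    Reduce coefficients mod 5: 3·t ≡ 4 (mod 5).
    The inverse of 3 mod 5 is 2 (since 3·2 = 6 = 1·5 + 1), so t ≡ 2·4 = 8 ≡ 3 (mod 5).
    Then x = 10 + 13·3 = 49, valid modulo lcm(13, 5) = 65: x ≡ 49 (mod 65).
  Combine with x ≡ 1 (mod 3): since gcd(65, 3) = 1, we get a unique residue mod 195.
    Write x = 49 + 65·t and substitute into x ≡ 1 (mod 3): 65·t ≡ 1 − 49 = -48 (mod 3).
    Reduce coefficients mod 3: 2·t ≡ 0 (mod 3).
    The inverse of 2 mod 3 is 2 (since 2·2 = 4 = 1·3 + 1), so t ≡ 2·0 = 0 ≡ 0 (mod 3).
    Then x = 49 + 65·0 = 49, valid modulo lcm(65, 3) = 195: x ≡ 49 (mod 195).
Verify: 49 mod 13 = 10 ✓, 49 mod 5 = 4 ✓, 49 mod 3 = 1 ✓.

x ≡ 49 (mod 195).


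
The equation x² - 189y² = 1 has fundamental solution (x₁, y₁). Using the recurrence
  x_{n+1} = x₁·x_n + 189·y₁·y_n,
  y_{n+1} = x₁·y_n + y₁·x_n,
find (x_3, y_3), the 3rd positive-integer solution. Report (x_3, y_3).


Step 1: Find the fundamental solution (x₁, y₁) of x² - 189y² = 1.
  Expand √189 as a continued fraction. a₀ = ⌊√189⌋ = 13; iterate m_{k+1} = d_k·a_k − m_k, d_{k+1} = (189 − m_{k+1}²)/d_k, a_{k+1} = ⌊(a₀ + m_{k+1})/d_{k+1}⌋ (starting m₀ = 0, d₀ = 1), with convergents p_k = a_k·p_{k-1} + p_{k-2}, q_k = a_k·q_{k-1} + q_{k-2} (p₋₁ = 1, q₋₁ = 0):
  k = 0: a₀ = 13; p₀/q₀ = 13/1; p₀² − 189·q₀² = 169 − 189 = -20.
  k = 1: m = 13, d = 20, a = ⌊(13 + 13)/20⌋ = 1; p/q = (1·13 + 1)/(1·1 + 0) = 14/1; p² − 189·q² = 196 − 189 = 7.
  k = 2: m = 7, d = 7, a = ⌊(13 + 7)/7⌋ = 2; p/q = (2·14 + 13)/(2·1 + 1) = 41/3; p² − 189·q² = 1681 − 1701 = -20.
  k = 3: m = 7, d = 20, a = ⌊(13 + 7)/20⌋ = 1; p/q = (1·41 + 14)/(1·3 + 1) = 55/4; p² − 189·q² = 3025 − 3024 = 1.
  The first convergent with p² − 189·q² = 1 gives the fundamental solution (x₁, y₁) = (55, 4).
Step 2: Apply the recurrence (x_{n+1}, y_{n+1}) = (x₁x_n + 189y₁y_n, x₁y_n + y₁x_n) repeatedly.
  From (x_1, y_1) = (55, 4): x_2 = 55·55 + 189·4·4 = 6049; y_2 = 55·4 + 4·55 = 440.
  From (x_2, y_2) = (6049, 440): x_3 = 55·6049 + 189·4·440 = 665335; y_3 = 55·440 + 4·6049 = 48396.
Step 3: Verify x_3² - 189·y_3² = 442670662225 - 442670662224 = 1 (should be 1). ✓

(x_1, y_1) = (55, 4); (x_3, y_3) = (665335, 48396).


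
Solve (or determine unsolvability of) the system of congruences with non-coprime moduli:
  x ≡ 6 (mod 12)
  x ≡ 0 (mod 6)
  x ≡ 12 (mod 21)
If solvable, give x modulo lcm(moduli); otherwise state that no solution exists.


Moduli 12, 6, 21 are not pairwise coprime, so CRT works modulo lcm(m_i) when all pairwise compatibility conditions hold.
Pairwise compatibility: gcd(m_i, m_j) must divide a_i - a_j for every pair.
Merge one congruence at a time:
  Start: x ≡ 6 (mod 12).
  Combine with x ≡ 0 (mod 6): gcd(12, 6) = 6; 0 - 6 = -6, which IS divisible by 6, so compatible.
    Write x = 6 + 12·t and substitute into x ≡ 0 (mod 6): 12·t ≡ 0 − 6 = -6 (mod 6).
    Divide the congruence (and modulus) by g = 6: 2·t ≡ -1 (mod 1).
    Modulo 1 every t works; take t = 0.
    Then x = 6 + 12·0 = 6, valid modulo lcm(12, 6) = 12: x ≡ 6 (mod 12).
  Combine with x ≡ 12 (mod 21): gcd(12, 21) = 3; 12 - 6 = 6, which IS divisible by 3, so compatible.
    Write x = 6 + 12·t and substitute into x ≡ 12 (mod 21): 12·t ≡ 12 − 6 = 6 (mod 21).
    Divide the congruence (and modulus) by g = 3: 4·t ≡ 2 (mod 7).
    The inverse of 4 mod 7 is 2 (since 4·2 = 8 = 1·7 + 1), so t ≡ 2·2 = 4 ≡ 4 (mod 7).
    Then x = 6 + 12·4 = 54, valid modulo lcm(12, 21) = 84: x ≡ 54 (mod 84).
Verify: 54 mod 12 = 6, 54 mod 6 = 0, 54 mod 21 = 12.

x ≡ 54 (mod 84).


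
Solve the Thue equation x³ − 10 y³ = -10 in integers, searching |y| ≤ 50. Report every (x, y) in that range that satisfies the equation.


The equation is x³ - 10y³ = -10. For fixed y, x³ = 10·y³ − 10, so a solution requires the RHS to be a perfect cube.
Strategy: iterate y from -50 to 50, compute RHS = 10·y³ − 10, and check whether it is a (positive or negative) perfect cube.
Check small values of y:
  y = 0: RHS = -10 is not a perfect cube.
  y = 1: RHS = 0 = (0)³ ⇒ x = 0 works.
  y = -1: RHS = -20 is not a perfect cube.
  y = 2: RHS = 70 is not a perfect cube.
  y = -2: RHS = -90 is not a perfect cube.
  y = 3: RHS = 260 is not a perfect cube.
  y = -3: RHS = -280 is not a perfect cube.
Continuing the search up to |y| = 50 finds no further solutions beyond those listed.
Collected solutions: (0, 1).

Solutions (with |y| ≤ 50): (0, 1).


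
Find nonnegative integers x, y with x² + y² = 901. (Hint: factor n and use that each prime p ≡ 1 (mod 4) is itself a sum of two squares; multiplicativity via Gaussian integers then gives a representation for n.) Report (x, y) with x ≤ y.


Step 1: Factor n = 901 = 17 · 53.
Step 2: Check the mod-4 condition on each prime factor: 17 ≡ 1 (mod 4), exponent 1; 53 ≡ 1 (mod 4), exponent 1.
All primes ≡ 3 (mod 4) appear to even exponent (or don't appear), so by the two-squares theorem n IS expressible as a sum of two squares.
Step 3: Build a representation. Here n = 17 · 53 is a product of primes ≡ 1 (mod 4). Each prime p ≡ 1 (mod 4) is itself a sum of two squares; find a² by testing p − a² for a perfect square:
  17: 17 − 1² = 16 = 4² ⇒ 17 = 1² + 4².
  53: 53 − 1² = 52, 53 − 2² = 49 = 7² ⇒ 53 = 2² + 7².
  Combine using the Brahmagupta–Fibonacci identity (a² + b²)(c² + d²) = (ac − bd)² + (ad + bc)² = (ac + bd)² + (ad − bc)²:
  17 · 53 = 901: from (1² + 4²)(2² + 7²), take (1·2 − 4·7, 1·7 + 4·2) = (2 − 28, 7 + 8) = (-26, 15); dropping signs (only squares matter) gives (26, 15); check 26² + 15² = 676 + 225 = 901 ✓.
Step 4: Order so x ≤ y and verify: 15² + 26² = 225 + 676 = 901 = n. ✓

n = 901 = 15² + 26² (one valid representation with x ≤ y).


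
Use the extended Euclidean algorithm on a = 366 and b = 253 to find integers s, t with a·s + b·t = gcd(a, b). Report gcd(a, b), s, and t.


Euclidean algorithm on (366, 253) — divide until remainder is 0:
  366 = 1 · 253 + 113
  253 = 2 · 113 + 27
  113 = 4 · 27 + 5
  27 = 5 · 5 + 2
  5 = 2 · 2 + 1
  2 = 2 · 1 + 0
gcd(366, 253) = 1.
Track Bezout coefficients alongside the remainders: start with r₀ = 366 = a·1 + b·0 (s = 1, t = 0) and r₁ = 253 = a·0 + b·1 (s = 0, t = 1); each new remainder r_{k+1} = r_{k-1} − q_k·r_k inherits s_{k+1} = s_{k-1} − q_k·s_k, t_{k+1} = t_{k-1} − q_k·t_k, so r_k = a·s_k + b·t_k at every step:
  q = 1: r = 113, s = 1 − 1·0 = 1, t = 0 − 1·1 = -1  (check: 366·1 + 253·(-1) = 113)
  q = 2: r = 27, s = 0 − 2·1 = -2, t = 1 − 2·(-1) = 3  (check: 366·(-2) + 253·3 = 27)
  q = 4: r = 5, s = 1 − 4·(-2) = 9, t = -1 − 4·3 = -13  (check: 366·9 + 253·(-13) = 5)
  q = 5: r = 2, s = -2 − 5·9 = -47, t = 3 − 5·(-13) = 68  (check: 366·(-47) + 253·68 = 2)
  q = 2: r = 1, s = 9 − 2·(-47) = 103, t = -13 − 2·68 = -149  (check: 366·103 + 253·(-149) = 1)
The row with r = 1 (the gcd) gives the Bezout coefficients s = 103, t = -149.
Result: 366 · (103) + 253 · (-149) = 1.

gcd(366, 253) = 1; s = 103, t = -149 (check: 366·103 + 253·(-149) = 1).


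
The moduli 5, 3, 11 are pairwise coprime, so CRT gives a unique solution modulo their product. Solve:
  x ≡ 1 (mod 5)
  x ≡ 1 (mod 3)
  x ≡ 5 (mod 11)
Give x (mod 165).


Moduli 5, 3, 11 are pairwise coprime; by CRT there is a unique solution modulo M = 5 · 3 · 11 = 165.
Solve pairwise, accumulating the modulus:
  Start with x ≡ 1 (mod 5).
  Combine with x ≡ 1 (mod 3): since gcd(5, 3) = 1, we get a unique residue mod 15.
    Write x = 1 + 5·t and substitute into x ≡ 1 (mod 3): 5·t ≡ 1 − 1 = 0 (mod 3).
    Reduce coefficients mod 3: 2·t ≡ 0 (mod 3).
    The inverse of 2 mod 3 is 2 (since 2·2 = 4 = 1·3 + 1), so t ≡ 2·0 = 0 ≡ 0 (mod 3).
    Then x = 1 + 5·0 = 1, valid modulo lcm(5, 3) = 15: x ≡ 1 (mod 15).
  Combine with x ≡ 5 (mod 11): since gcd(15, 11) = 1, we get a unique residue mod 165.
    Write x = 1 + 15·t and substitute into x ≡ 5 (mod 11): 15·t ≡ 5 − 1 = 4 (mod 11).
    Reduce coefficients mod 11: 4·t ≡ 4 (mod 11).
    The inverse of 4 mod 11 is 3 (since 4·3 = 12 = 1·11 + 1), so t ≡ 3·4 = 12 ≡ 1 (mod 11).
    Then x = 1 + 15·1 = 16, valid modulo lcm(15, 11) = 165: x ≡ 16 (mod 165).
Verify: 16 mod 5 = 1 ✓, 16 mod 3 = 1 ✓, 16 mod 11 = 5 ✓.

x ≡ 16 (mod 165).


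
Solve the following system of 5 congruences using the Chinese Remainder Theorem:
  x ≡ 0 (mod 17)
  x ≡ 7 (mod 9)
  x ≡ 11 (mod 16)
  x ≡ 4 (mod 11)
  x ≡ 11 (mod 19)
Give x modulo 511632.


Product of moduli M = 17 · 9 · 16 · 11 · 19 = 511632.
Merge one congruence at a time:
  Start: x ≡ 0 (mod 17).
  Combine with x ≡ 7 (mod 9); new modulus lcm = 153.
    Write x = 0 + 17·t and substitute into x ≡ 7 (mod 9): 17·t ≡ 7 − 0 = 7 (mod 9).
    Reduce coefficients mod 9: 8·t ≡ 7 (mod 9).
    The inverse of 8 mod 9 is 8 (since 8·8 = 64 = 7·9 + 1), so t ≡ 8·7 = 56 ≡ 2 (mod 9).
    Then x = 0 + 17·2 = 34, valid modulo lcm(17, 9) = 153: x ≡ 34 (mod 153).
  Combine with x ≡ 11 (mod 16); new modulus lcm = 2448.
    Write x = 34 + 153·t and substitute into x ≡ 11 (mod 16): 153·t ≡ 11 − 34 = -23 (mod 16).
    Reduce coefficients mod 16: 9·t ≡ 9 (mod 16).
    The inverse of 9 mod 16 is 9 (since 9·9 = 81 = 5·16 + 1), so t ≡ 9·9 = 81 ≡ 1 (mod 16).
    Then x = 34 + 153·1 = 187, valid modulo lcm(153, 16) = 2448: x ≡ 187 (mod 2448).
  Combine with x ≡ 4 (mod 11); new modulus lcm = 26928.
    Write x = 187 + 2448·t and substitute into x ≡ 4 (mod 11): 2448·t ≡ 4 − 187 = -183 (mod 11).
    Reduce coefficients mod 11: 6·t ≡ 4 (mod 11).
    The inverse of 6 mod 11 is 2 (since 6·2 = 12 = 1·11 + 1), so t ≡ 2·4 = 8 ≡ 8 (mod 11).
    Then x = 187 + 2448·8 = 19771, valid modulo lcm(2448, 11) = 26928: x ≡ 19771 (mod 26928).
  Combine with x ≡ 11 (mod 19); new modulus lcm = 511632.
    Write x = 19771 + 26928·t and substitute into x ≡ 11 (mod 19): 26928·t ≡ 11 − 19771 = -19760 (mod 19).
    Reduce coefficients mod 19: 5·t ≡ 0 (mod 19).
    The inverse of 5 mod 19 is 4 (since 5·4 = 20 = 1·19 + 1), so t ≡ 4·0 = 0 ≡ 0 (mod 19).
    Then x = 19771 + 26928·0 = 19771, valid modulo lcm(26928, 19) = 511632: x ≡ 19771 (mod 511632).
Verify against each original: 19771 mod 17 = 0, 19771 mod 9 = 7, 19771 mod 16 = 11, 19771 mod 11 = 4, 19771 mod 19 = 11.

x ≡ 19771 (mod 511632).
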